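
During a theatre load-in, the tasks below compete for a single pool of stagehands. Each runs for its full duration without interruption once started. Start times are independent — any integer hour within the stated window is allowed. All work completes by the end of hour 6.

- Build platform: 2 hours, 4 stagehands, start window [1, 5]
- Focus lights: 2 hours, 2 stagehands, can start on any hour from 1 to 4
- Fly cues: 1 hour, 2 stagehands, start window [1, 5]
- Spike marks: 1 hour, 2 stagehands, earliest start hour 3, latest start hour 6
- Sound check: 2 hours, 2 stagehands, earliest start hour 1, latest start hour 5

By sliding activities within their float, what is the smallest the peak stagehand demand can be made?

4

Early-start (Build platform@1, Focus lights@1, Fly cues@1, Spike marks@3, Sound check@1) gives peak 10: h1:10  h2:8  h3:2  h4:0  h5:0  h6:0.
Shift Focus lights→3, Fly cues→3, Spike marks→4, Sound check→5.
Schedule Build platform@1, Focus lights@3, Fly cues@3, Spike marks@4, Sound check@5: h1:4  h2:4  h3:4  h4:4  h5:2  h6:2 — peak 4.
Total stagehand-hours = 20 over 6 hours ⇒ peak ≥ ⌈20/6⌉ = 4, so 4 is optimal.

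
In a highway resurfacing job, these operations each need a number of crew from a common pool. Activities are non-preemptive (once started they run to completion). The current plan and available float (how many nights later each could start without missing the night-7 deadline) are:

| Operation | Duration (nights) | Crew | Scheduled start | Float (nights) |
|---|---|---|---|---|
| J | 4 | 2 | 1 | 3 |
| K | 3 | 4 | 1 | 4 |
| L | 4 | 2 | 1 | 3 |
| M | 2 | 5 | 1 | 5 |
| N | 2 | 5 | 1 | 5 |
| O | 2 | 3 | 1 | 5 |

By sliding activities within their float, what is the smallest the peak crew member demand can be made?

9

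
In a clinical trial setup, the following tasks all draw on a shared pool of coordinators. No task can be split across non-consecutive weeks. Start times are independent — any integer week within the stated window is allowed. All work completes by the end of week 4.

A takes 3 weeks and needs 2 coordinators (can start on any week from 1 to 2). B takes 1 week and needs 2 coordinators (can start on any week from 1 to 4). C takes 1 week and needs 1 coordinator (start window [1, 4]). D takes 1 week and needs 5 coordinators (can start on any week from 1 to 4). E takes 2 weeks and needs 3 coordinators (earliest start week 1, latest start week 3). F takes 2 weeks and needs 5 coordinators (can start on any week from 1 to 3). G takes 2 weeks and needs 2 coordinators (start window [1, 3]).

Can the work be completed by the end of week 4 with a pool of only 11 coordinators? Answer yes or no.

yes

Schedule A@1, B@1, C@3, D@4, E@3, F@1, G@2: w1:9  w2:9  w3:8  w4:8 — peak 9 ≤ 11.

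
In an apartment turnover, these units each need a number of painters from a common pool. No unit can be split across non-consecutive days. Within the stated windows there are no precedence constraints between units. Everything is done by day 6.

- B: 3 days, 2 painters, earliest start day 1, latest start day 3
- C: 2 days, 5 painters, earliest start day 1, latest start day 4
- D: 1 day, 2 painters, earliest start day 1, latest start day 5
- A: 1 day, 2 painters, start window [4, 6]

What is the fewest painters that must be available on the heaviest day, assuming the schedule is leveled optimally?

Early-start (B@1, C@1, D@1, A@4) gives peak 9: d1:9  d2:7  d3:2  d4:2  d5:0  d6:0.
Shift C→4, A→6.
Schedule B@1, C@4, D@1, A@6: d1:4  d2:2  d3:2  d4:5  d5:5  d6:2 — peak 5.

5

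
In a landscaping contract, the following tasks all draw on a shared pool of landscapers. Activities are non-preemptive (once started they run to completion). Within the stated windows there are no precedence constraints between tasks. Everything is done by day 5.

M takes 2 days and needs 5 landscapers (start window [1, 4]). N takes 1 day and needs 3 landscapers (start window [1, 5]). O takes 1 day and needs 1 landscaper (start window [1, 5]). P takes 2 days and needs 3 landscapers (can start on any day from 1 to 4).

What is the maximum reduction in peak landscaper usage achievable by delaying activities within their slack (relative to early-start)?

Early-start peak: d1:12  d2:8  d3:0  d4:0  d5:0 ⇒ 12.
Leveled (M@1, N@3, O@3, P@4): d1:5  d2:5  d3:4  d4:3  d5:3 ⇒ 5.
Reduction 12 − 5 = 7.

7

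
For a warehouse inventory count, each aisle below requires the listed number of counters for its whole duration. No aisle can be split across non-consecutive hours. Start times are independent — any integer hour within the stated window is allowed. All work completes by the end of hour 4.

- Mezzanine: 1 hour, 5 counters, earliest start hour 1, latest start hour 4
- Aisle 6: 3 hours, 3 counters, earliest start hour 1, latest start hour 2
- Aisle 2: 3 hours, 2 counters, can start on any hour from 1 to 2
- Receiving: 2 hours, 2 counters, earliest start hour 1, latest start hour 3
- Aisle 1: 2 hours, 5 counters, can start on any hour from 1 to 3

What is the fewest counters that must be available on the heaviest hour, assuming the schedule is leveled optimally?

10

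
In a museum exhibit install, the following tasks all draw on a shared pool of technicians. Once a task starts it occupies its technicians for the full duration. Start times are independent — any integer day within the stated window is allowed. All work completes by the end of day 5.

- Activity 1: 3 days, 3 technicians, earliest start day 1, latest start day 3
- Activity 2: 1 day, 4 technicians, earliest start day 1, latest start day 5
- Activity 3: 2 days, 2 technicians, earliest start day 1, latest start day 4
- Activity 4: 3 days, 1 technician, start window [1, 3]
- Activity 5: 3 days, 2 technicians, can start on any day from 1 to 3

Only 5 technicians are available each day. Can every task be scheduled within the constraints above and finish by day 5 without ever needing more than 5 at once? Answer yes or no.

Total technician-days = 26; over 5 days the average is 26/5 > 5, so some day must exceed 5.

no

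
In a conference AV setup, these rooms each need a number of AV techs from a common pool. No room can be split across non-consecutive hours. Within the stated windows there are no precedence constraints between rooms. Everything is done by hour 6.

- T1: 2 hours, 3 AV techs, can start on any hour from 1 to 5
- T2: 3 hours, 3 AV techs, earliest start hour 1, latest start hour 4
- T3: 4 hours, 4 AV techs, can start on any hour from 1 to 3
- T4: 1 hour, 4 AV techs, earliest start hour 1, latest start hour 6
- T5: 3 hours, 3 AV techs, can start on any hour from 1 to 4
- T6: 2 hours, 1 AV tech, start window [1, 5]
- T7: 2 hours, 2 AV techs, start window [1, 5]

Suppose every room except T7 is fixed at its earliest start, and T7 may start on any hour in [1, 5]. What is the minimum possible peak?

18

T7@1: h1:20  h2:16  h3:10  h4:4  h5:0  h6:0 → peak 20
T7@2: h1:18  h2:16  h3:12  h4:4  h5:0  h6:0 → peak 18
T7@3: h1:18  h2:14  h3:12  h4:6  h5:0  h6:0 → peak 18
T7@4: h1:18  h2:14  h3:10  h4:6  h5:2  h6:0 → peak 18
T7@5: h1:18  h2:14  h3:10  h4:4  h5:2  h6:2 → peak 18
Best is T7@2, peak 18.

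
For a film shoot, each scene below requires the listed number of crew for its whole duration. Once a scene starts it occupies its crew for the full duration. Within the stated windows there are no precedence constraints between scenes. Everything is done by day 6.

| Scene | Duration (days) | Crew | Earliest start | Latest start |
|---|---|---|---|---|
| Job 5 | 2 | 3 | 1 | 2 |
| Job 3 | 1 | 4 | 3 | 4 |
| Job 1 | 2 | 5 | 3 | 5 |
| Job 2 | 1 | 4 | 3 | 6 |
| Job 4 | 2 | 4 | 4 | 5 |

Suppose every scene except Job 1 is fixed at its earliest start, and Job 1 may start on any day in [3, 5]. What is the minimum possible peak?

9

Job 1@3: d1:3  d2:3  d3:13  d4:9  d5:4  d6:0 → peak 13
Job 1@4: d1:3  d2:3  d3:8  d4:9  d5:9  d6:0 → peak 9
Job 1@5: d1:3  d2:3  d3:8  d4:4  d5:9  d6:5 → peak 9
Best is Job 1@4, peak 9.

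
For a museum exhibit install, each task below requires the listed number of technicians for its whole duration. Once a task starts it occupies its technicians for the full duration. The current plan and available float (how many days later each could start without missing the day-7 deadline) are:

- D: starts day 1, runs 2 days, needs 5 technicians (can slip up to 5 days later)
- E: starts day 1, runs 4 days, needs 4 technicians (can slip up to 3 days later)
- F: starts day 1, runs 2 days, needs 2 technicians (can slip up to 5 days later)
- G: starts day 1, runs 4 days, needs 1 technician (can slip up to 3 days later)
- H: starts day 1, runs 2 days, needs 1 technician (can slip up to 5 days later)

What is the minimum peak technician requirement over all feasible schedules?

6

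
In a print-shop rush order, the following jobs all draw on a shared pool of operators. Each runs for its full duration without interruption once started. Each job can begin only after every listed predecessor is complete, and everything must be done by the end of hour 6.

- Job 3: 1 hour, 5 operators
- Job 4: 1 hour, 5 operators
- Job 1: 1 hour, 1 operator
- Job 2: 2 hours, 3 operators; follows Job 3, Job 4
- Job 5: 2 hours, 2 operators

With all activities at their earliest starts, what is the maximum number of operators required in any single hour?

Early-start schedule: Job 3@1, Job 4@1, Job 1@1, Job 2@2, Job 5@1.
Load per hour: hour 1: 13, hour 2: 5, hour 3: 3, hour 4: 0, hour 5: 0, hour 6: 0.
Peak is 13.

13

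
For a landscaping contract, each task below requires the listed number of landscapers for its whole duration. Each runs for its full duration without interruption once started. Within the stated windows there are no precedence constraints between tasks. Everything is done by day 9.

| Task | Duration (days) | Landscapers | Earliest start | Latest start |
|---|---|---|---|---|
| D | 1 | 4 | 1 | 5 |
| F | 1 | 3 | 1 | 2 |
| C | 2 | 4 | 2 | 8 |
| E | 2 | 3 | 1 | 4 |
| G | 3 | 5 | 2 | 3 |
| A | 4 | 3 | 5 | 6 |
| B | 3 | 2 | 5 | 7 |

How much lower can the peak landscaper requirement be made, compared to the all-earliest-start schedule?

5

Early-start peak: d1:10  d2:12  d3:9  d4:5  d5:5  d6:5  d7:5  d8:3  d9:0 ⇒ 12.
Leveled (D@1, F@2, C@8, E@1, G@3, A@6, B@5): d1:7  d2:6  d3:5  d4:5  d5:7  d6:5  d7:5  d8:7  d9:7 ⇒ 7.
Reduction 12 − 7 = 5.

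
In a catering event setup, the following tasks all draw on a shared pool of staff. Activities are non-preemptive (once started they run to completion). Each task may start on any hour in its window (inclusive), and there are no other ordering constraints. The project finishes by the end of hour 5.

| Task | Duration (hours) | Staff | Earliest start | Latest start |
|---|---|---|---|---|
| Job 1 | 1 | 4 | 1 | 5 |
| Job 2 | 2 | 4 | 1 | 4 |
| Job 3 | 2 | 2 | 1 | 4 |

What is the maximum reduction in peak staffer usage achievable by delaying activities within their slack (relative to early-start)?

6

Early-start peak: h1:10  h2:6  h3:0  h4:0  h5:0 ⇒ 10.
Leveled (Job 1@1, Job 2@2, Job 3@4): h1:4  h2:4  h3:4  h4:2  h5:2 ⇒ 4.
Reduction 10 − 4 = 6.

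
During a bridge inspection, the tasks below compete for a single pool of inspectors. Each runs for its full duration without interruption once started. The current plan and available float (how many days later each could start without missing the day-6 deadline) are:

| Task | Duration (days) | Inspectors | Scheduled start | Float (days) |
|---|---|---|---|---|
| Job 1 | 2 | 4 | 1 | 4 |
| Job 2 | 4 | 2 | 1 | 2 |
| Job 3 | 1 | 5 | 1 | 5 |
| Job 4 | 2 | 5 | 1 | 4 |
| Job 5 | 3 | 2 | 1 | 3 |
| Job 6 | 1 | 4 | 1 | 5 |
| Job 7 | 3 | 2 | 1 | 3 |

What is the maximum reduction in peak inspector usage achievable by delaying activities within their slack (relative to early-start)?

15

Early-start peak: d1:24  d2:15  d3:6  d4:2  d5:0  d6:0 ⇒ 24.
Leveled (Job 1@1, Job 2@1, Job 3@3, Job 4@4, Job 5@1, Job 6@6, Job 7@4): d1:8  d2:8  d3:9  d4:9  d5:7  d6:6 ⇒ 9.
Reduction 24 − 9 = 15.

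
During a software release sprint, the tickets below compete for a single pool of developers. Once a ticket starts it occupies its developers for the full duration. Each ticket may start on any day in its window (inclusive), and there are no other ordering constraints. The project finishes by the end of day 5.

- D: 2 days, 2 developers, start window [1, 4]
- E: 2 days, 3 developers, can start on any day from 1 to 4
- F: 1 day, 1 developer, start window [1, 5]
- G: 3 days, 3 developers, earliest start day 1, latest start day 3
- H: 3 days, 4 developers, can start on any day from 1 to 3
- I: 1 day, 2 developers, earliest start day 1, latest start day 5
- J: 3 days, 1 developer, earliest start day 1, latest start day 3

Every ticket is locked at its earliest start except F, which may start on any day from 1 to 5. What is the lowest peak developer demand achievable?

15

F@1: d1:16  d2:13  d3:8  d4:0  d5:0 → peak 16
F@2: d1:15  d2:14  d3:8  d4:0  d5:0 → peak 15
F@3: d1:15  d2:13  d3:9  d4:0  d5:0 → peak 15
F@4: d1:15  d2:13  d3:8  d4:1  d5:0 → peak 15
F@5: d1:15  d2:13  d3:8  d4:0  d5:1 → peak 15
Best is F@2, peak 15.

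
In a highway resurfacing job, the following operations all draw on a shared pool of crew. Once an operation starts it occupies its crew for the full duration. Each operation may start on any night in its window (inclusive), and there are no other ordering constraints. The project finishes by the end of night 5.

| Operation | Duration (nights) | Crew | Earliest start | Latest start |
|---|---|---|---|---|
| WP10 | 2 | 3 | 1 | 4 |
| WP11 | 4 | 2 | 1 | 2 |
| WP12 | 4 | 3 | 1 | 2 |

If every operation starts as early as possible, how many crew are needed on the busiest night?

8

Early-start schedule: WP10@1, WP11@1, WP12@1.
Load per night: night 1: 8, night 2: 8, night 3: 5, night 4: 5, night 5: 0.
Peak is 8.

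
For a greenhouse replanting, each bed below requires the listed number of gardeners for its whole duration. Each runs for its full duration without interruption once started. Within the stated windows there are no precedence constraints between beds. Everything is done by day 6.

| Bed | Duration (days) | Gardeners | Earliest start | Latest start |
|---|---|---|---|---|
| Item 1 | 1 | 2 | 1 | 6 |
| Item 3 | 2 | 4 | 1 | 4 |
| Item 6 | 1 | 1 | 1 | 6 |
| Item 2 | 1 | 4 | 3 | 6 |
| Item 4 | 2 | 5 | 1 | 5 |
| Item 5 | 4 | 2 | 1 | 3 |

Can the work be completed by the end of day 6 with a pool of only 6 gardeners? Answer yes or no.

yes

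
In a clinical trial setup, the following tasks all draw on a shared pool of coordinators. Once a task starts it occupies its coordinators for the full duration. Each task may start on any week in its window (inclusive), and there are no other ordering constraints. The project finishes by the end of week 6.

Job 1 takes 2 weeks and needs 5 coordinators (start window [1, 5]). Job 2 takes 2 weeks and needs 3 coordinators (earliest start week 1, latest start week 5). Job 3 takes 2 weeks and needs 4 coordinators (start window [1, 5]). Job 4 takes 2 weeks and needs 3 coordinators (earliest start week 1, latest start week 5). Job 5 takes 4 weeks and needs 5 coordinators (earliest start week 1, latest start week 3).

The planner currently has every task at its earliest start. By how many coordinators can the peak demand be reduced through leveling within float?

Early-start peak: w1:20  w2:20  w3:5  w4:5  w5:0  w6:0 ⇒ 20.
Leveled (Job 1@1, Job 2@1, Job 3@3, Job 4@5, Job 5@3): w1:8  w2:8  w3:9  w4:9  w5:8  w6:8 ⇒ 9.
Reduction 20 − 9 = 11.

11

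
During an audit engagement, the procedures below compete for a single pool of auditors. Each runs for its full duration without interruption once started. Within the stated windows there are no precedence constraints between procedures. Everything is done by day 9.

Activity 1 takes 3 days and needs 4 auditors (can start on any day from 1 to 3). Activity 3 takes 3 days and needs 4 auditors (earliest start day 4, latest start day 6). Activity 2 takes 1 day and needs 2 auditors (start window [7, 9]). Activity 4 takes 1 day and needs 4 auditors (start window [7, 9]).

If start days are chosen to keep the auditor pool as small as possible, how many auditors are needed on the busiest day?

4

Early-start (Activity 1@1, Activity 3@4, Activity 2@7, Activity 4@7) gives peak 6: d1:4  d2:4  d3:4  d4:4  d5:4  d6:4  d7:6  d8:0  d9:0.
Shift Activity 4→8.
Schedule Activity 1@1, Activity 3@4, Activity 2@7, Activity 4@8: d1:4  d2:4  d3:4  d4:4  d5:4  d6:4  d7:2  d8:4  d9:0 — peak 4.
Total auditor-days = 30 over 9 days ⇒ peak ≥ ⌈30/9⌉ = 4, so 4 is optimal.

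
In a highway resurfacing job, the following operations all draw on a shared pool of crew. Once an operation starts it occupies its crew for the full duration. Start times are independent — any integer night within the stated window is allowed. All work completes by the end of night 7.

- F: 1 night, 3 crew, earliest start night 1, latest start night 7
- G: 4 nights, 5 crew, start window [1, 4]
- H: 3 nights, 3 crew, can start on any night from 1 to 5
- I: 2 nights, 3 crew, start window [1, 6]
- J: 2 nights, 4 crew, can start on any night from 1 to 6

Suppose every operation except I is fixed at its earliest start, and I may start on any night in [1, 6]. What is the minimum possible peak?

15

I@1: n1:18  n2:15  n3:8  n4:5  n5:0  n6:0  n7:0 → peak 18
I@2: n1:15  n2:15  n3:11  n4:5  n5:0  n6:0  n7:0 → peak 15
I@3: n1:15  n2:12  n3:11  n4:8  n5:0  n6:0  n7:0 → peak 15
I@4: n1:15  n2:12  n3:8  n4:8  n5:3  n6:0  n7:0 → peak 15
I@5: n1:15  n2:12  n3:8  n4:5  n5:3  n6:3  n7:0 → peak 15
I@6: n1:15  n2:12  n3:8  n4:5  n5:0  n6:3  n7:3 → peak 15
Best is I@2, peak 15.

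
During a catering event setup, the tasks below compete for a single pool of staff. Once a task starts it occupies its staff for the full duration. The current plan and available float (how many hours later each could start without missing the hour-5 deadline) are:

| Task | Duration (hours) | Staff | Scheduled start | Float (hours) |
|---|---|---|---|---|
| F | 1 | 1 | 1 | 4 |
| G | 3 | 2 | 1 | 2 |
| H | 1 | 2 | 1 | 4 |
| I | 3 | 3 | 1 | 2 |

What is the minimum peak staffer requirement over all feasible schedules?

Early-start (F@1, G@1, H@1, I@1) gives peak 8: h1:8  h2:5  h3:5  h4:0  h5:0.
Shift I→2.
Schedule F@1, G@1, H@1, I@2: h1:5  h2:5  h3:5  h4:3  h5:0 — peak 5.

5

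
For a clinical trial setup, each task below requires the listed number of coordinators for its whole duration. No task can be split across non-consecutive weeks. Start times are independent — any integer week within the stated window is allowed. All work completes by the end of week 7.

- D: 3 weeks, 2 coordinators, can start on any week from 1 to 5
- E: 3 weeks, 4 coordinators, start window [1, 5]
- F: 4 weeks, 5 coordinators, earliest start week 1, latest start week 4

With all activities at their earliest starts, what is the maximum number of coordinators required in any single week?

11

Early-start schedule: D@1, E@1, F@1.
Load per week: week 1: 11, week 2: 11, week 3: 11, week 4: 5, week 5: 0, week 6: 0, week 7: 0.
Peak is 11.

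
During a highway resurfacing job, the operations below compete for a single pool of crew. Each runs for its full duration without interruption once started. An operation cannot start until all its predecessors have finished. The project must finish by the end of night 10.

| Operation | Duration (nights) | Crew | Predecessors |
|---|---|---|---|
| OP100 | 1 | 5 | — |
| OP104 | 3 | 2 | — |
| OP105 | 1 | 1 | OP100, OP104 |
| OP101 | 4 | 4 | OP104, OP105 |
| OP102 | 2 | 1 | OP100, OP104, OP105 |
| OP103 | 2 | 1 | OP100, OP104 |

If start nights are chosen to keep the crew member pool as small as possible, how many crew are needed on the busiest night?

Early-start (OP100@1, OP104@1, OP105@4, OP101@5, OP102@5, OP103@4) gives peak 7: n1:7  n2:2  n3:2  n4:2  n5:6  n6:5  n7:4  n8:4  n9:0  n10:0.
Shift OP104→2, OP105→5, OP101→6, OP102→6, OP103→8.
Schedule OP100@1, OP104@2, OP105@5, OP101@6, OP102@6, OP103@8: n1:5  n2:2  n3:2  n4:2  n5:1  n6:5  n7:5  n8:5  n9:5  n10:0 — peak 5.

5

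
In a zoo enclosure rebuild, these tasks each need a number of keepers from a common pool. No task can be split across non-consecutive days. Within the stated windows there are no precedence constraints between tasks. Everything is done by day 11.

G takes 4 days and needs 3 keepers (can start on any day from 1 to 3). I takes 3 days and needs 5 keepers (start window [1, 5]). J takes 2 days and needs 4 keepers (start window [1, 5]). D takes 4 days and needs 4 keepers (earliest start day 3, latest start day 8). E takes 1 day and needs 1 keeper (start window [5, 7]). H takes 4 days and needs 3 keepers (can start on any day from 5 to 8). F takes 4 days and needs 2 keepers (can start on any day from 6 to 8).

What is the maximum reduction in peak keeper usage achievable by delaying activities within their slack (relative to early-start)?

4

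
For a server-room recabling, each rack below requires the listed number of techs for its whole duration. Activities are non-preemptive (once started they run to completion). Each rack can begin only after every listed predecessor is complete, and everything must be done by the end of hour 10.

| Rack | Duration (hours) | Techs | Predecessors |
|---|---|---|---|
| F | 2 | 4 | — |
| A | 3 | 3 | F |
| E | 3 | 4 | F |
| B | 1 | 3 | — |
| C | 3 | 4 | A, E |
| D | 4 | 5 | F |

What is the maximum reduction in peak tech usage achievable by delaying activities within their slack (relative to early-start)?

3

Early-start peak: h1:7  h2:4  h3:12  h4:12  h5:12  h6:9  h7:4  h8:4  h9:0  h10:0 ⇒ 12.
Leveled (F@1, A@3, E@3, B@1, C@6, D@6): h1:7  h2:4  h3:7  h4:7  h5:7  h6:9  h7:9  h8:9  h9:5  h10:0 ⇒ 9.
Reduction 12 − 9 = 3.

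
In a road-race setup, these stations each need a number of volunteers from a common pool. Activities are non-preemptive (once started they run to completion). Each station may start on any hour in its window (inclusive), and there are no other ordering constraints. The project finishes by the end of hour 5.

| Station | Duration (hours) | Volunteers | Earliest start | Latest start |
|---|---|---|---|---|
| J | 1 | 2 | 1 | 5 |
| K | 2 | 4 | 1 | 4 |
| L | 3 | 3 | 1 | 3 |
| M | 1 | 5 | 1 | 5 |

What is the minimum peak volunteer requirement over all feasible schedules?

Early-start (J@1, K@1, L@1, M@1) gives peak 14: h1:14  h2:7  h3:3  h4:0  h5:0.
Shift L→2, M→5.
Schedule J@1, K@1, L@2, M@5: h1:6  h2:7  h3:3  h4:3  h5:5 — peak 7.

7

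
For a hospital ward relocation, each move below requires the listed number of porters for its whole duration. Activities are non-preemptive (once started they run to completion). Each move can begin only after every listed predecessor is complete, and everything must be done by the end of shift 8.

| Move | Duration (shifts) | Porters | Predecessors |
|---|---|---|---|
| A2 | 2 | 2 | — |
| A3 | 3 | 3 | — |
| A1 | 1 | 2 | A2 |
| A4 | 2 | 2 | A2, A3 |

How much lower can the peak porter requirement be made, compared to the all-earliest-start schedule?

2

Early-start peak: s1:5  s2:5  s3:5  s4:2  s5:2  s6:0  s7:0  s8:0 ⇒ 5.
Leveled (A2@1, A3@3, A1@6, A4@7): s1:2  s2:2  s3:3  s4:3  s5:3  s6:2  s7:2  s8:2 ⇒ 3.
Reduction 5 − 3 = 2.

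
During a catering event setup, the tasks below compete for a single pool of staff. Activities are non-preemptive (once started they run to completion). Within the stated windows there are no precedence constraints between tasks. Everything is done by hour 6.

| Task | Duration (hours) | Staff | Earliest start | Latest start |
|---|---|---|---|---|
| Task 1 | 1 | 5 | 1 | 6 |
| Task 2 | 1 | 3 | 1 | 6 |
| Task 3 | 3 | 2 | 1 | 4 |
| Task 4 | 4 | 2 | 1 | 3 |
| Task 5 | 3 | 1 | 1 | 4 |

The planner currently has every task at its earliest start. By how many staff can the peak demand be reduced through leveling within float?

Early-start peak: h1:13  h2:5  h3:5  h4:2  h5:0  h6:0 ⇒ 13.
Leveled (Task 1@1, Task 2@2, Task 3@2, Task 4@3, Task 5@3): h1:5  h2:5  h3:5  h4:5  h5:3  h6:2 ⇒ 5.
Reduction 13 − 5 = 8.

8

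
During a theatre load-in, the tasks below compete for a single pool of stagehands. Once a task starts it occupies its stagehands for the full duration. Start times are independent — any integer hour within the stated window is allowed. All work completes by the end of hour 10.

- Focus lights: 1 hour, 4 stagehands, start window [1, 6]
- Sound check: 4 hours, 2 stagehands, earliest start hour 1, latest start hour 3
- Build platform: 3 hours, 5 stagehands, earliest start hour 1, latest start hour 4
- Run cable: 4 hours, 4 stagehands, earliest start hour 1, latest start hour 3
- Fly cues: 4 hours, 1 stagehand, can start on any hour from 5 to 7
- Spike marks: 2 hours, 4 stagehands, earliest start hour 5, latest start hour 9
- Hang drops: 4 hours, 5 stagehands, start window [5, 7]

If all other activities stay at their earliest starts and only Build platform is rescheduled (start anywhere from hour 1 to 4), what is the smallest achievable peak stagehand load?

11

Build platform@1: h1:15  h2:11  h3:11  h4:6  h5:10  h6:10  h7:6  h8:6  h9:0  h10:0 → peak 15
Build platform@2: h1:10  h2:11  h3:11  h4:11  h5:10  h6:10  h7:6  h8:6  h9:0  h10:0 → peak 11
Build platform@3: h1:10  h2:6  h3:11  h4:11  h5:15  h6:10  h7:6  h8:6  h9:0  h10:0 → peak 15
Build platform@4: h1:10  h2:6  h3:6  h4:11  h5:15  h6:15  h7:6  h8:6  h9:0  h10:0 → peak 15
Best is Build platform@2, peak 11.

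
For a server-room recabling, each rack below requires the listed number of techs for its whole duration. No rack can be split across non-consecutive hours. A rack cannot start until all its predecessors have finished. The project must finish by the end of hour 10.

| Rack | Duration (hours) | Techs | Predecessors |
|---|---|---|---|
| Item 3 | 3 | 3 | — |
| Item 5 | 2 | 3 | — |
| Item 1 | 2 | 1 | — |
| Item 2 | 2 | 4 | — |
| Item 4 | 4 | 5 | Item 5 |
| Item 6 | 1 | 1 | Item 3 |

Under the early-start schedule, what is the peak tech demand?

11

Early-start schedule: Item 3@1, Item 5@1, Item 1@1, Item 2@1, Item 4@3, Item 6@4.
Load per hour: hour 1: 11, hour 2: 11, hour 3: 8, hour 4: 6, hour 5: 5, hour 6: 5, hour 7: 0, hour 8: 0, hour 9: 0, hour 10: 0.
Peak is 11.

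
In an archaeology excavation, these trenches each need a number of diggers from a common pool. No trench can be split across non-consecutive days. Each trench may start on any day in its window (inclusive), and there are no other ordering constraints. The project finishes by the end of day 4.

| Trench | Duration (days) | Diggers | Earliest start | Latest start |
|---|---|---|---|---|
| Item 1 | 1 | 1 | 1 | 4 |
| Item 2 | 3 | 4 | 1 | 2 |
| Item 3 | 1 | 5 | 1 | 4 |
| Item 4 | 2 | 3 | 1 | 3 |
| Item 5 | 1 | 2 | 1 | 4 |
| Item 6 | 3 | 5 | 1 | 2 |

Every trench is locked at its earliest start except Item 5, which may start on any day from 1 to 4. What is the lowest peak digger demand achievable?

18

Item 5@1: d1:20  d2:12  d3:9  d4:0 → peak 20
Item 5@2: d1:18  d2:14  d3:9  d4:0 → peak 18
Item 5@3: d1:18  d2:12  d3:11  d4:0 → peak 18
Item 5@4: d1:18  d2:12  d3:9  d4:2 → peak 18
Best is Item 5@2, peak 18.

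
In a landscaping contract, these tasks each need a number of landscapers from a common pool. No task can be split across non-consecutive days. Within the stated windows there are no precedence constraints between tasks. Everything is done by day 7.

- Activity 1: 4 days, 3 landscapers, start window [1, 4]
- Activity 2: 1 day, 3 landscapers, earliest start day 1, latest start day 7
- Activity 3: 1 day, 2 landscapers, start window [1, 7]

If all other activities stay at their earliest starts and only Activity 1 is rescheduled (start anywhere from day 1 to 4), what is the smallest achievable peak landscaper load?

Activity 1@1: d1:8  d2:3  d3:3  d4:3  d5:0  d6:0  d7:0 → peak 8
Activity 1@2: d1:5  d2:3  d3:3  d4:3  d5:3  d6:0  d7:0 → peak 5
Activity 1@3: d1:5  d2:0  d3:3  d4:3  d5:3  d6:3  d7:0 → peak 5
Activity 1@4: d1:5  d2:0  d3:0  d4:3  d5:3  d6:3  d7:3 → peak 5
Best is Activity 1@2, peak 5.

5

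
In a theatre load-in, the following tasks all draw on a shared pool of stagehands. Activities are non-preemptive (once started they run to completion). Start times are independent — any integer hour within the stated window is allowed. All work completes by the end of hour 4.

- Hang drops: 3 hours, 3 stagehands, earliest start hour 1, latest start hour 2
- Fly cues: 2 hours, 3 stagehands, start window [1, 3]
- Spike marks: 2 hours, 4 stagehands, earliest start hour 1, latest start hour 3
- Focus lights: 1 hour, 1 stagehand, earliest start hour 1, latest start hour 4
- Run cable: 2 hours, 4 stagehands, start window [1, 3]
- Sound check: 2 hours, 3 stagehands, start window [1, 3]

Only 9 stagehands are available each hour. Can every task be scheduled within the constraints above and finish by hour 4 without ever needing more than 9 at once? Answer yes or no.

Total stagehand-hours = 38; over 4 hours the average is 38/4 > 9, so some hour must exceed 9.

no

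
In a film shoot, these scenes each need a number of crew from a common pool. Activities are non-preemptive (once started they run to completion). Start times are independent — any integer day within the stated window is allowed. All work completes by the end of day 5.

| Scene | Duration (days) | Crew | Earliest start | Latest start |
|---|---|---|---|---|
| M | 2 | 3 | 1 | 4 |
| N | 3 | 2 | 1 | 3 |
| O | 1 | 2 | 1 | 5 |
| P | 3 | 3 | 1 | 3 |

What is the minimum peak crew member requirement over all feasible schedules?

Early-start (M@1, N@1, O@1, P@1) gives peak 10: d1:10  d2:8  d3:5  d4:0  d5:0.
Shift O→4, P→3.
Schedule M@1, N@1, O@4, P@3: d1:5  d2:5  d3:5  d4:5  d5:3 — peak 5.
Total crew member-days = 23 over 5 days ⇒ peak ≥ ⌈23/5⌉ = 5, so 5 is optimal.

5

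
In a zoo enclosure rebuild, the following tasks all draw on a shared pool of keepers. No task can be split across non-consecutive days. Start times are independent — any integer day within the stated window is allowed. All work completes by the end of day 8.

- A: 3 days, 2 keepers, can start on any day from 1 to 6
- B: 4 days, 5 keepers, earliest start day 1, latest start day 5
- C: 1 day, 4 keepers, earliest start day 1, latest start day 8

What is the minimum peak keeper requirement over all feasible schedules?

5

Early-start (A@1, B@1, C@1) gives peak 11: d1:11  d2:7  d3:7  d4:5  d5:0  d6:0  d7:0  d8:0.
Shift B→4, C→8.
Schedule A@1, B@4, C@8: d1:2  d2:2  d3:2  d4:5  d5:5  d6:5  d7:5  d8:4 — peak 5.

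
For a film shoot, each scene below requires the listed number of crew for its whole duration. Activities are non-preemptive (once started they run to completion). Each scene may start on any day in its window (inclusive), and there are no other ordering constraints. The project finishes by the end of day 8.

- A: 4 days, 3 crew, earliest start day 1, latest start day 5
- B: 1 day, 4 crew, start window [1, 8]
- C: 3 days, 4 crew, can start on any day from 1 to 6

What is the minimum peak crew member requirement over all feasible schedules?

Early-start (A@1, B@1, C@1) gives peak 11: d1:11  d2:7  d3:7  d4:3  d5:0  d6:0  d7:0  d8:0.
Shift B→5, C→6.
Schedule A@1, B@5, C@6: d1:3  d2:3  d3:3  d4:3  d5:4  d6:4  d7:4  d8:4 — peak 4.
Total crew member-days = 28 over 8 days ⇒ peak ≥ ⌈28/8⌉ = 4, so 4 is optimal.

4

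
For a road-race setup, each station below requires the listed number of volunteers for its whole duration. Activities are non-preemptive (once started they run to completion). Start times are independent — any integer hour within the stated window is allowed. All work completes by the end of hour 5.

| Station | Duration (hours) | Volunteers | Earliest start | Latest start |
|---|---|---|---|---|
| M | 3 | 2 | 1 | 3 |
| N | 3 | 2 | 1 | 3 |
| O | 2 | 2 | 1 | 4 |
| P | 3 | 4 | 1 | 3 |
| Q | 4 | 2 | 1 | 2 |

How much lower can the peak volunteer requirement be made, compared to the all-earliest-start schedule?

Early-start peak: h1:12  h2:12  h3:10  h4:2  h5:0 ⇒ 12.
Leveled (M@1, N@1, O@1, P@3, Q@1): h1:8  h2:8  h3:10  h4:6  h5:4 ⇒ 10.
Reduction 12 − 10 = 2.

2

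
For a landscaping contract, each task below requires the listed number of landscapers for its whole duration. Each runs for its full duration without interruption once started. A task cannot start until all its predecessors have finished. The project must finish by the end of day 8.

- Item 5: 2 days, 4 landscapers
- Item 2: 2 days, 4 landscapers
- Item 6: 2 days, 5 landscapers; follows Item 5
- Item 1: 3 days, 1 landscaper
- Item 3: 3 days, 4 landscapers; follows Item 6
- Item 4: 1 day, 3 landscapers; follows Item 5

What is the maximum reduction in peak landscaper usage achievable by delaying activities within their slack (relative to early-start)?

1

Early-start peak: d1:9  d2:9  d3:9  d4:5  d5:4  d6:4  d7:4  d8:0 ⇒ 9.
Leveled (Item 5@1, Item 2@1, Item 6@3, Item 1@3, Item 3@5, Item 4@5): d1:8  d2:8  d3:6  d4:6  d5:8  d6:4  d7:4  d8:0 ⇒ 8.
Reduction 9 − 8 = 1.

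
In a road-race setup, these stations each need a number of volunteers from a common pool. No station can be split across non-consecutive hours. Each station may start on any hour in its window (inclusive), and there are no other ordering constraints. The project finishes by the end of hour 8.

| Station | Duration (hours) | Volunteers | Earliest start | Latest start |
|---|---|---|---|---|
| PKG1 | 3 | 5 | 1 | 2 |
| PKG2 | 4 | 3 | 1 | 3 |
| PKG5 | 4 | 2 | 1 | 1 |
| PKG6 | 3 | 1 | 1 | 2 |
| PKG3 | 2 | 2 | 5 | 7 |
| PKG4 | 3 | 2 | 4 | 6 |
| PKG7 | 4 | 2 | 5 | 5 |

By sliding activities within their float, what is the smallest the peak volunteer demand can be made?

11

Schedule PKG1@1, PKG2@1, PKG5@1, PKG6@1, PKG3@5, PKG4@4, PKG7@5: h1:11  h2:11  h3:11  h4:7  h5:6  h6:6  h7:2  h8:2 — peak 11.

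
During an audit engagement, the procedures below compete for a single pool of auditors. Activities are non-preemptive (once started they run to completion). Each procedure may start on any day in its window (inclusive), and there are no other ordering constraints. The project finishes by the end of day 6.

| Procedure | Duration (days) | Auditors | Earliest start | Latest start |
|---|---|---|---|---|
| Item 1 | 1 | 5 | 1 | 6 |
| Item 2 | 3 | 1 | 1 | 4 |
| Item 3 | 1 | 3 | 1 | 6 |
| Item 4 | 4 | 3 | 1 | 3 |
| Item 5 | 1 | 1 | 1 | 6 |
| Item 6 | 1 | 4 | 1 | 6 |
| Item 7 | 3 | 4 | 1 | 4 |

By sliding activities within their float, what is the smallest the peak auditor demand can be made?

7

Early-start (Item 1@1, Item 2@1, Item 3@1, Item 4@1, Item 5@1, Item 6@1, Item 7@1) gives peak 21: d1:21  d2:8  d3:8  d4:3  d5:0  d6:0.
Shift Item 3→3, Item 4→3, Item 6→2, Item 7→4.
Schedule Item 1@1, Item 2@1, Item 3@3, Item 4@3, Item 5@1, Item 6@2, Item 7@4: d1:7  d2:5  d3:7  d4:7  d5:7  d6:7 — peak 7.
Total auditor-days = 40 over 6 days ⇒ peak ≥ ⌈40/6⌉ = 7, so 7 is optimal.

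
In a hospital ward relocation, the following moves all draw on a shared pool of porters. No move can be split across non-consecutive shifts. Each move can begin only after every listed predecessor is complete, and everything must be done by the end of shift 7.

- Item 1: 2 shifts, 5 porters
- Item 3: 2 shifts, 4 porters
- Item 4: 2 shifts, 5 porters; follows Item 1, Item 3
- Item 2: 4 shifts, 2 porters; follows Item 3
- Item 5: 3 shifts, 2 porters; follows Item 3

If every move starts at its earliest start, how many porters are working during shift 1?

At early start, shift 1 has: Item 1, Item 3.
Demand: 5 + 4 = 9.

9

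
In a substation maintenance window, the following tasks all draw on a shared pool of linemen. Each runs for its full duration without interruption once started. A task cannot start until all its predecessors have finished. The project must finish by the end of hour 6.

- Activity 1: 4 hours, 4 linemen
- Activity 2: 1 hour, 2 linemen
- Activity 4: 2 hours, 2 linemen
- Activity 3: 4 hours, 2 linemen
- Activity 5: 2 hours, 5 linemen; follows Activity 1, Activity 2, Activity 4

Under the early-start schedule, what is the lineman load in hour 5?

At early start, hour 5 has: Activity 5.
Demand: 5 = 5.

5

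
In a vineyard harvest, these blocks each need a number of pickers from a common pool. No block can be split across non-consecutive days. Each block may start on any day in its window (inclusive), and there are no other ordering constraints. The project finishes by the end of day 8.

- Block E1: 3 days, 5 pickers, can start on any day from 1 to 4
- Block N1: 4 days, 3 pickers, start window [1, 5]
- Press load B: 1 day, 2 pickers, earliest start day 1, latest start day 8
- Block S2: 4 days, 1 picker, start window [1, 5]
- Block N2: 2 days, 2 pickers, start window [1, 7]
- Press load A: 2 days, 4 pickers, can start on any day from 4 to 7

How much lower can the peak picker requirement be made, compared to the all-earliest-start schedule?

Early-start peak: d1:13  d2:11  d3:9  d4:8  d5:4  d6:0  d7:0  d8:0 ⇒ 13.
Leveled (Block E1@1, Block N1@4, Press load B@1, Block S2@2, Block N2@4, Press load A@6): d1:7  d2:6  d3:6  d4:6  d5:6  d6:7  d7:7  d8:0 ⇒ 7.
Reduction 13 − 7 = 6.

6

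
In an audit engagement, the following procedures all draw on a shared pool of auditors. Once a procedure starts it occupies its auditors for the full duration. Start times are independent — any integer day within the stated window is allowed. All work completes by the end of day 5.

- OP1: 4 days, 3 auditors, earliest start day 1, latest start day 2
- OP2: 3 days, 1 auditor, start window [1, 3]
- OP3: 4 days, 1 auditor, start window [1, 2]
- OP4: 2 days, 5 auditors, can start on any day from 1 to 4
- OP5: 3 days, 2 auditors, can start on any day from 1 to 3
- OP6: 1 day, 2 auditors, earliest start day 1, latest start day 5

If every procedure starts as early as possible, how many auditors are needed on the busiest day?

Early-start schedule: OP1@1, OP2@1, OP3@1, OP4@1, OP5@1, OP6@1.
Load per day: day 1: 14, day 2: 12, day 3: 7, day 4: 4, day 5: 0.
Peak is 14.

14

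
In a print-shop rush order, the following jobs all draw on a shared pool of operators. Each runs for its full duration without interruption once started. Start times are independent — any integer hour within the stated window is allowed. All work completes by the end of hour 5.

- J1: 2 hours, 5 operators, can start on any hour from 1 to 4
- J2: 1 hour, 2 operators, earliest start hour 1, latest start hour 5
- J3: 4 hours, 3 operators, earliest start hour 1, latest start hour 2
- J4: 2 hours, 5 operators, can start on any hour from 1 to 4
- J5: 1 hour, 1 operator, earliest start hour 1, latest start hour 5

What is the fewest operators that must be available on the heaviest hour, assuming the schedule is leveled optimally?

8

Early-start (J1@1, J2@1, J3@1, J4@1, J5@1) gives peak 16: h1:16  h2:13  h3:3  h4:3  h5:0.
Shift J3→2, J4→3.
Schedule J1@1, J2@1, J3@2, J4@3, J5@1: h1:8  h2:8  h3:8  h4:8  h5:3 — peak 8.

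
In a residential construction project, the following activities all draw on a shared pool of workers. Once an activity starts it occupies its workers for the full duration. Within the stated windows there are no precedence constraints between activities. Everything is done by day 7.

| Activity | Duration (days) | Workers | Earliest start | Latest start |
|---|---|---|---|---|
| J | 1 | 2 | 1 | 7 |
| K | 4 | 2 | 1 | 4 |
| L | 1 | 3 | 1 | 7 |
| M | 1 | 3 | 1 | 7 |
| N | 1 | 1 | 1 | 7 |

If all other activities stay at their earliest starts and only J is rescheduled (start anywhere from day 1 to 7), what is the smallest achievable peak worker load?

J@1: d1:11  d2:2  d3:2  d4:2  d5:0  d6:0  d7:0 → peak 11
J@2: d1:9  d2:4  d3:2  d4:2  d5:0  d6:0  d7:0 → peak 9
J@3: d1:9  d2:2  d3:4  d4:2  d5:0  d6:0  d7:0 → peak 9
J@4: d1:9  d2:2  d3:2  d4:4  d5:0  d6:0  d7:0 → peak 9
J@5: d1:9  d2:2  d3:2  d4:2  d5:2  d6:0  d7:0 → peak 9
J@6: d1:9  d2:2  d3:2  d4:2  d5:0  d6:2  d7:0 → peak 9
J@7: d1:9  d2:2  d3:2  d4:2  d5:0  d6:0  d7:2 → peak 9
Best is J@2, peak 9.

9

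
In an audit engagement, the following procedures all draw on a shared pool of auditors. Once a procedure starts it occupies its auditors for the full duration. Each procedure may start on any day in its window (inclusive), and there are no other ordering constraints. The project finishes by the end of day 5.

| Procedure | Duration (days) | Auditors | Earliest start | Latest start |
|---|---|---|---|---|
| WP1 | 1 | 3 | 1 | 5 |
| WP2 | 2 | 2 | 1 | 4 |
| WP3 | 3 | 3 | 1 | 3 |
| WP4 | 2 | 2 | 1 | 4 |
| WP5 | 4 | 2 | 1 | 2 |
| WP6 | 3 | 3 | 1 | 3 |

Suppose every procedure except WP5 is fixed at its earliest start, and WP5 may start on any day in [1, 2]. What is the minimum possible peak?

13

WP5@1: d1:15  d2:12  d3:8  d4:2  d5:0 → peak 15
WP5@2: d1:13  d2:12  d3:8  d4:2  d5:2 → peak 13
Best is WP5@2, peak 13.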